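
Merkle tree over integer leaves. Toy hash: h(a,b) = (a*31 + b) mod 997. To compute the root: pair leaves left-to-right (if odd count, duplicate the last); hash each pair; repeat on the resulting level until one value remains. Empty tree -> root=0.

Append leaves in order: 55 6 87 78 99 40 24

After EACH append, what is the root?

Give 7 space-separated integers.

Answer: 55 714 990 981 183 289 939

Derivation:
After append 55 (leaves=[55]):
  L0: [55]
  root=55
After append 6 (leaves=[55, 6]):
  L0: [55, 6]
  L1: h(55,6)=(55*31+6)%997=714 -> [714]
  root=714
After append 87 (leaves=[55, 6, 87]):
  L0: [55, 6, 87]
  L1: h(55,6)=(55*31+6)%997=714 h(87,87)=(87*31+87)%997=790 -> [714, 790]
  L2: h(714,790)=(714*31+790)%997=990 -> [990]
  root=990
After append 78 (leaves=[55, 6, 87, 78]):
  L0: [55, 6, 87, 78]
  L1: h(55,6)=(55*31+6)%997=714 h(87,78)=(87*31+78)%997=781 -> [714, 781]
  L2: h(714,781)=(714*31+781)%997=981 -> [981]
  root=981
After append 99 (leaves=[55, 6, 87, 78, 99]):
  L0: [55, 6, 87, 78, 99]
  L1: h(55,6)=(55*31+6)%997=714 h(87,78)=(87*31+78)%997=781 h(99,99)=(99*31+99)%997=177 -> [714, 781, 177]
  L2: h(714,781)=(714*31+781)%997=981 h(177,177)=(177*31+177)%997=679 -> [981, 679]
  L3: h(981,679)=(981*31+679)%997=183 -> [183]
  root=183
After append 40 (leaves=[55, 6, 87, 78, 99, 40]):
  L0: [55, 6, 87, 78, 99, 40]
  L1: h(55,6)=(55*31+6)%997=714 h(87,78)=(87*31+78)%997=781 h(99,40)=(99*31+40)%997=118 -> [714, 781, 118]
  L2: h(714,781)=(714*31+781)%997=981 h(118,118)=(118*31+118)%997=785 -> [981, 785]
  L3: h(981,785)=(981*31+785)%997=289 -> [289]
  root=289
After append 24 (leaves=[55, 6, 87, 78, 99, 40, 24]):
  L0: [55, 6, 87, 78, 99, 40, 24]
  L1: h(55,6)=(55*31+6)%997=714 h(87,78)=(87*31+78)%997=781 h(99,40)=(99*31+40)%997=118 h(24,24)=(24*31+24)%997=768 -> [714, 781, 118, 768]
  L2: h(714,781)=(714*31+781)%997=981 h(118,768)=(118*31+768)%997=438 -> [981, 438]
  L3: h(981,438)=(981*31+438)%997=939 -> [939]
  root=939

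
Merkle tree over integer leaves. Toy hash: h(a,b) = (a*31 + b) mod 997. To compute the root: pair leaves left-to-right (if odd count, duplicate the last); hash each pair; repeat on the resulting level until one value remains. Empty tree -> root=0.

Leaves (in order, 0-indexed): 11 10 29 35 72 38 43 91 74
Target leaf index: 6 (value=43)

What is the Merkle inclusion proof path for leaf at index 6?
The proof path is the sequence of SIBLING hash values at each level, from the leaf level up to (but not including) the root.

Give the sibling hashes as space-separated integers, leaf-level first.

Answer: 91 276 848 128

Derivation:
L0 (leaves): [11, 10, 29, 35, 72, 38, 43, 91, 74], target index=6
L1: h(11,10)=(11*31+10)%997=351 [pair 0] h(29,35)=(29*31+35)%997=934 [pair 1] h(72,38)=(72*31+38)%997=276 [pair 2] h(43,91)=(43*31+91)%997=427 [pair 3] h(74,74)=(74*31+74)%997=374 [pair 4] -> [351, 934, 276, 427, 374]
  Sibling for proof at L0: 91
L2: h(351,934)=(351*31+934)%997=848 [pair 0] h(276,427)=(276*31+427)%997=10 [pair 1] h(374,374)=(374*31+374)%997=4 [pair 2] -> [848, 10, 4]
  Sibling for proof at L1: 276
L3: h(848,10)=(848*31+10)%997=376 [pair 0] h(4,4)=(4*31+4)%997=128 [pair 1] -> [376, 128]
  Sibling for proof at L2: 848
L4: h(376,128)=(376*31+128)%997=817 [pair 0] -> [817]
  Sibling for proof at L3: 128
Root: 817
Proof path (sibling hashes from leaf to root): [91, 276, 848, 128]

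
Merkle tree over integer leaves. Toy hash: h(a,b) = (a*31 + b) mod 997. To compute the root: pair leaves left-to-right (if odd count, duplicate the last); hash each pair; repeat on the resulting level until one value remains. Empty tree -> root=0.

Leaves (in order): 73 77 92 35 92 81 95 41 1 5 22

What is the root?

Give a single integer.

L0: [73, 77, 92, 35, 92, 81, 95, 41, 1, 5, 22]
L1: h(73,77)=(73*31+77)%997=346 h(92,35)=(92*31+35)%997=893 h(92,81)=(92*31+81)%997=939 h(95,41)=(95*31+41)%997=992 h(1,5)=(1*31+5)%997=36 h(22,22)=(22*31+22)%997=704 -> [346, 893, 939, 992, 36, 704]
L2: h(346,893)=(346*31+893)%997=652 h(939,992)=(939*31+992)%997=191 h(36,704)=(36*31+704)%997=823 -> [652, 191, 823]
L3: h(652,191)=(652*31+191)%997=463 h(823,823)=(823*31+823)%997=414 -> [463, 414]
L4: h(463,414)=(463*31+414)%997=809 -> [809]

Answer: 809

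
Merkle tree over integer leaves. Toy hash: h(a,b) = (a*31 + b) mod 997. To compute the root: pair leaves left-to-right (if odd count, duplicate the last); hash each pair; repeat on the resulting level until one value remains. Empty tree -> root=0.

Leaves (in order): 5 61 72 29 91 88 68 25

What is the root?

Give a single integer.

Answer: 92

Derivation:
L0: [5, 61, 72, 29, 91, 88, 68, 25]
L1: h(5,61)=(5*31+61)%997=216 h(72,29)=(72*31+29)%997=267 h(91,88)=(91*31+88)%997=915 h(68,25)=(68*31+25)%997=139 -> [216, 267, 915, 139]
L2: h(216,267)=(216*31+267)%997=981 h(915,139)=(915*31+139)%997=588 -> [981, 588]
L3: h(981,588)=(981*31+588)%997=92 -> [92]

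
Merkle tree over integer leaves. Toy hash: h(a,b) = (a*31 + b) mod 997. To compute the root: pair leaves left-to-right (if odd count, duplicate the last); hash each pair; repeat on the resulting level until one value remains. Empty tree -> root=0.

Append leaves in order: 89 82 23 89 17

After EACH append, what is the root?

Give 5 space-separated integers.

After append 89 (leaves=[89]):
  L0: [89]
  root=89
After append 82 (leaves=[89, 82]):
  L0: [89, 82]
  L1: h(89,82)=(89*31+82)%997=847 -> [847]
  root=847
After append 23 (leaves=[89, 82, 23]):
  L0: [89, 82, 23]
  L1: h(89,82)=(89*31+82)%997=847 h(23,23)=(23*31+23)%997=736 -> [847, 736]
  L2: h(847,736)=(847*31+736)%997=74 -> [74]
  root=74
After append 89 (leaves=[89, 82, 23, 89]):
  L0: [89, 82, 23, 89]
  L1: h(89,82)=(89*31+82)%997=847 h(23,89)=(23*31+89)%997=802 -> [847, 802]
  L2: h(847,802)=(847*31+802)%997=140 -> [140]
  root=140
After append 17 (leaves=[89, 82, 23, 89, 17]):
  L0: [89, 82, 23, 89, 17]
  L1: h(89,82)=(89*31+82)%997=847 h(23,89)=(23*31+89)%997=802 h(17,17)=(17*31+17)%997=544 -> [847, 802, 544]
  L2: h(847,802)=(847*31+802)%997=140 h(544,544)=(544*31+544)%997=459 -> [140, 459]
  L3: h(140,459)=(140*31+459)%997=811 -> [811]
  root=811

Answer: 89 847 74 140 811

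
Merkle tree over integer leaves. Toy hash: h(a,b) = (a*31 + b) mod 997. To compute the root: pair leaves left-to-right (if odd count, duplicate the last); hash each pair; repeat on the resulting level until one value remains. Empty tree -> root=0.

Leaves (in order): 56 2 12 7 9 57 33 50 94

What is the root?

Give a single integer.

L0: [56, 2, 12, 7, 9, 57, 33, 50, 94]
L1: h(56,2)=(56*31+2)%997=741 h(12,7)=(12*31+7)%997=379 h(9,57)=(9*31+57)%997=336 h(33,50)=(33*31+50)%997=76 h(94,94)=(94*31+94)%997=17 -> [741, 379, 336, 76, 17]
L2: h(741,379)=(741*31+379)%997=419 h(336,76)=(336*31+76)%997=522 h(17,17)=(17*31+17)%997=544 -> [419, 522, 544]
L3: h(419,522)=(419*31+522)%997=550 h(544,544)=(544*31+544)%997=459 -> [550, 459]
L4: h(550,459)=(550*31+459)%997=560 -> [560]

Answer: 560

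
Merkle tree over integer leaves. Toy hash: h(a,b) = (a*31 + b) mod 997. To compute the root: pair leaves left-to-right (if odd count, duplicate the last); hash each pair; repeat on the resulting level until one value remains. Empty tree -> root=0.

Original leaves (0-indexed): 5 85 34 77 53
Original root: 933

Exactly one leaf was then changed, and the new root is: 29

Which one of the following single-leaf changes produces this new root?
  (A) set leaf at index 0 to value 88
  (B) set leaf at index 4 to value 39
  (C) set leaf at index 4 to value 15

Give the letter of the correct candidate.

Answer: A

Derivation:
Original leaves: [5, 85, 34, 77, 53]
Target new root: 29
Try each candidate change and compute the resulting root:
Candidate A: set leaf[0] = 88 -> leaves = [88, 85, 34, 77, 53]
  L0: [88, 85, 34, 77, 53]
  L1: h(88,85)=(88*31+85)%997=819 h(34,77)=(34*31+77)%997=134 h(53,53)=(53*31+53)%997=699 -> [819, 134, 699]
  L2: h(819,134)=(819*31+134)%997=598 h(699,699)=(699*31+699)%997=434 -> [598, 434]
  L3: h(598,434)=(598*31+434)%997=29 -> [29]
  root = 29 == target 29  ** MATCH **
Candidate B: set leaf[4] = 39 -> leaves = [5, 85, 34, 77, 39]
  L0: [5, 85, 34, 77, 39]
  L1: h(5,85)=(5*31+85)%997=240 h(34,77)=(34*31+77)%997=134 h(39,39)=(39*31+39)%997=251 -> [240, 134, 251]
  L2: h(240,134)=(240*31+134)%997=595 h(251,251)=(251*31+251)%997=56 -> [595, 56]
  L3: h(595,56)=(595*31+56)%997=555 -> [555]
  root = 555 != target 29
Candidate C: set leaf[4] = 15 -> leaves = [5, 85, 34, 77, 15]
  L0: [5, 85, 34, 77, 15]
  L1: h(5,85)=(5*31+85)%997=240 h(34,77)=(34*31+77)%997=134 h(15,15)=(15*31+15)%997=480 -> [240, 134, 480]
  L2: h(240,134)=(240*31+134)%997=595 h(480,480)=(480*31+480)%997=405 -> [595, 405]
  L3: h(595,405)=(595*31+405)%997=904 -> [904]
  root = 904 != target 29
Candidate A produces the target root.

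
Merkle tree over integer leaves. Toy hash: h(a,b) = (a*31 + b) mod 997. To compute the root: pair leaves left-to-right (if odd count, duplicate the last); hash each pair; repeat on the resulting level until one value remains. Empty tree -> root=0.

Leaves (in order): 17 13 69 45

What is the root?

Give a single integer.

L0: [17, 13, 69, 45]
L1: h(17,13)=(17*31+13)%997=540 h(69,45)=(69*31+45)%997=190 -> [540, 190]
L2: h(540,190)=(540*31+190)%997=978 -> [978]

Answer: 978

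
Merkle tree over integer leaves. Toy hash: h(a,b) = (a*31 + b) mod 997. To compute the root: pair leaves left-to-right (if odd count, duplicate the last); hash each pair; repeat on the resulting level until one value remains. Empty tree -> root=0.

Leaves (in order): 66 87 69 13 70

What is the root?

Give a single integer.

L0: [66, 87, 69, 13, 70]
L1: h(66,87)=(66*31+87)%997=139 h(69,13)=(69*31+13)%997=158 h(70,70)=(70*31+70)%997=246 -> [139, 158, 246]
L2: h(139,158)=(139*31+158)%997=479 h(246,246)=(246*31+246)%997=893 -> [479, 893]
L3: h(479,893)=(479*31+893)%997=787 -> [787]

Answer: 787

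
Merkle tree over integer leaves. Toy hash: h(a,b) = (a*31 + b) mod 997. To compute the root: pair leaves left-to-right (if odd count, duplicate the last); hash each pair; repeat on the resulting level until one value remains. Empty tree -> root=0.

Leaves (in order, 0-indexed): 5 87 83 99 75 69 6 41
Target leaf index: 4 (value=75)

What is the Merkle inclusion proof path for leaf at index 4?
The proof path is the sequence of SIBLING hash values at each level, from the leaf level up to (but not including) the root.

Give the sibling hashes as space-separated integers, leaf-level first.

L0 (leaves): [5, 87, 83, 99, 75, 69, 6, 41], target index=4
L1: h(5,87)=(5*31+87)%997=242 [pair 0] h(83,99)=(83*31+99)%997=678 [pair 1] h(75,69)=(75*31+69)%997=400 [pair 2] h(6,41)=(6*31+41)%997=227 [pair 3] -> [242, 678, 400, 227]
  Sibling for proof at L0: 69
L2: h(242,678)=(242*31+678)%997=204 [pair 0] h(400,227)=(400*31+227)%997=663 [pair 1] -> [204, 663]
  Sibling for proof at L1: 227
L3: h(204,663)=(204*31+663)%997=8 [pair 0] -> [8]
  Sibling for proof at L2: 204
Root: 8
Proof path (sibling hashes from leaf to root): [69, 227, 204]

Answer: 69 227 204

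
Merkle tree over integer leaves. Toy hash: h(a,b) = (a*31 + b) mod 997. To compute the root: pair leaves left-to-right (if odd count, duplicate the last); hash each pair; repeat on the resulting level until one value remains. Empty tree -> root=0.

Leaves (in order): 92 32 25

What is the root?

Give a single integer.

L0: [92, 32, 25]
L1: h(92,32)=(92*31+32)%997=890 h(25,25)=(25*31+25)%997=800 -> [890, 800]
L2: h(890,800)=(890*31+800)%997=474 -> [474]

Answer: 474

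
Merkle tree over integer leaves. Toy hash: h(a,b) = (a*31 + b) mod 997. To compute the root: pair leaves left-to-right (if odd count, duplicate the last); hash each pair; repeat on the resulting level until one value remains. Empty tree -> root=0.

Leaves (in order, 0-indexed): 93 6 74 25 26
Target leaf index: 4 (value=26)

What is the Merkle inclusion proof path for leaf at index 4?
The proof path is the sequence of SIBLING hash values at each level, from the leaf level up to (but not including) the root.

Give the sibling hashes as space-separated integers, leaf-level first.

Answer: 26 832 154

Derivation:
L0 (leaves): [93, 6, 74, 25, 26], target index=4
L1: h(93,6)=(93*31+6)%997=895 [pair 0] h(74,25)=(74*31+25)%997=325 [pair 1] h(26,26)=(26*31+26)%997=832 [pair 2] -> [895, 325, 832]
  Sibling for proof at L0: 26
L2: h(895,325)=(895*31+325)%997=154 [pair 0] h(832,832)=(832*31+832)%997=702 [pair 1] -> [154, 702]
  Sibling for proof at L1: 832
L3: h(154,702)=(154*31+702)%997=491 [pair 0] -> [491]
  Sibling for proof at L2: 154
Root: 491
Proof path (sibling hashes from leaf to root): [26, 832, 154]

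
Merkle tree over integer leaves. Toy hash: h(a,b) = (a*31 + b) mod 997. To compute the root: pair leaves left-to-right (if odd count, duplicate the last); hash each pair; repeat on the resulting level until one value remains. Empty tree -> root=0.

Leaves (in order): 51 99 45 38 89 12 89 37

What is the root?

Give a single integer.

Answer: 856

Derivation:
L0: [51, 99, 45, 38, 89, 12, 89, 37]
L1: h(51,99)=(51*31+99)%997=683 h(45,38)=(45*31+38)%997=436 h(89,12)=(89*31+12)%997=777 h(89,37)=(89*31+37)%997=802 -> [683, 436, 777, 802]
L2: h(683,436)=(683*31+436)%997=672 h(777,802)=(777*31+802)%997=961 -> [672, 961]
L3: h(672,961)=(672*31+961)%997=856 -> [856]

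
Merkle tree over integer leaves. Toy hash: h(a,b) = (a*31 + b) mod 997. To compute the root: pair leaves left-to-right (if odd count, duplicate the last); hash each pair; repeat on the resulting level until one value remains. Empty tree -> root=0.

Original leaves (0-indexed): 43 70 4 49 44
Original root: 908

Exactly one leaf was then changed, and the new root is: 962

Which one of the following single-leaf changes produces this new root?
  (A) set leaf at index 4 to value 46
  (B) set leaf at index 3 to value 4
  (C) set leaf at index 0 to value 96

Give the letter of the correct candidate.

Answer: A

Derivation:
Original leaves: [43, 70, 4, 49, 44]
Target new root: 962
Try each candidate change and compute the resulting root:
Candidate A: set leaf[4] = 46 -> leaves = [43, 70, 4, 49, 46]
  L0: [43, 70, 4, 49, 46]
  L1: h(43,70)=(43*31+70)%997=406 h(4,49)=(4*31+49)%997=173 h(46,46)=(46*31+46)%997=475 -> [406, 173, 475]
  L2: h(406,173)=(406*31+173)%997=795 h(475,475)=(475*31+475)%997=245 -> [795, 245]
  L3: h(795,245)=(795*31+245)%997=962 -> [962]
  root = 962 == target 962  ** MATCH **
Candidate B: set leaf[3] = 4 -> leaves = [43, 70, 4, 4, 44]
  L0: [43, 70, 4, 4, 44]
  L1: h(43,70)=(43*31+70)%997=406 h(4,4)=(4*31+4)%997=128 h(44,44)=(44*31+44)%997=411 -> [406, 128, 411]
  L2: h(406,128)=(406*31+128)%997=750 h(411,411)=(411*31+411)%997=191 -> [750, 191]
  L3: h(750,191)=(750*31+191)%997=510 -> [510]
  root = 510 != target 962
Candidate C: set leaf[0] = 96 -> leaves = [96, 70, 4, 49, 44]
  L0: [96, 70, 4, 49, 44]
  L1: h(96,70)=(96*31+70)%997=55 h(4,49)=(4*31+49)%997=173 h(44,44)=(44*31+44)%997=411 -> [55, 173, 411]
  L2: h(55,173)=(55*31+173)%997=881 h(411,411)=(411*31+411)%997=191 -> [881, 191]
  L3: h(881,191)=(881*31+191)%997=583 -> [583]
  root = 583 != target 962
Candidate A produces the target root.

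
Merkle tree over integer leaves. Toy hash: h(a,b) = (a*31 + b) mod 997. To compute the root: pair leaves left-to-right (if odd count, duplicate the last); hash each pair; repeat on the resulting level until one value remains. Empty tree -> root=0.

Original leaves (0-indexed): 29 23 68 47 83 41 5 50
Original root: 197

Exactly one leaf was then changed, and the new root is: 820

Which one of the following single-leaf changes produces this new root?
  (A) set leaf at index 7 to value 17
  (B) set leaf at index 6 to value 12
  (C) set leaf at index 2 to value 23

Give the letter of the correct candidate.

Original leaves: [29, 23, 68, 47, 83, 41, 5, 50]
Target new root: 820
Try each candidate change and compute the resulting root:
Candidate A: set leaf[7] = 17 -> leaves = [29, 23, 68, 47, 83, 41, 5, 17]
  L0: [29, 23, 68, 47, 83, 41, 5, 17]
  L1: h(29,23)=(29*31+23)%997=922 h(68,47)=(68*31+47)%997=161 h(83,41)=(83*31+41)%997=620 h(5,17)=(5*31+17)%997=172 -> [922, 161, 620, 172]
  L2: h(922,161)=(922*31+161)%997=827 h(620,172)=(620*31+172)%997=449 -> [827, 449]
  L3: h(827,449)=(827*31+449)%997=164 -> [164]
  root = 164 != target 820
Candidate B: set leaf[6] = 12 -> leaves = [29, 23, 68, 47, 83, 41, 12, 50]
  L0: [29, 23, 68, 47, 83, 41, 12, 50]
  L1: h(29,23)=(29*31+23)%997=922 h(68,47)=(68*31+47)%997=161 h(83,41)=(83*31+41)%997=620 h(12,50)=(12*31+50)%997=422 -> [922, 161, 620, 422]
  L2: h(922,161)=(922*31+161)%997=827 h(620,422)=(620*31+422)%997=699 -> [827, 699]
  L3: h(827,699)=(827*31+699)%997=414 -> [414]
  root = 414 != target 820
Candidate C: set leaf[2] = 23 -> leaves = [29, 23, 23, 47, 83, 41, 5, 50]
  L0: [29, 23, 23, 47, 83, 41, 5, 50]
  L1: h(29,23)=(29*31+23)%997=922 h(23,47)=(23*31+47)%997=760 h(83,41)=(83*31+41)%997=620 h(5,50)=(5*31+50)%997=205 -> [922, 760, 620, 205]
  L2: h(922,760)=(922*31+760)%997=429 h(620,205)=(620*31+205)%997=482 -> [429, 482]
  L3: h(429,482)=(429*31+482)%997=820 -> [820]
  root = 820 == target 820  ** MATCH **
Candidate C produces the target root.

Answer: C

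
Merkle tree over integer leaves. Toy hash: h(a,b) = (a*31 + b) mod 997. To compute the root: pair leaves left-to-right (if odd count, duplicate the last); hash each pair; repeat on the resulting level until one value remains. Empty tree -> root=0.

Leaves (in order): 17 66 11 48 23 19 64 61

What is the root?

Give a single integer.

Answer: 493

Derivation:
L0: [17, 66, 11, 48, 23, 19, 64, 61]
L1: h(17,66)=(17*31+66)%997=593 h(11,48)=(11*31+48)%997=389 h(23,19)=(23*31+19)%997=732 h(64,61)=(64*31+61)%997=51 -> [593, 389, 732, 51]
L2: h(593,389)=(593*31+389)%997=826 h(732,51)=(732*31+51)%997=809 -> [826, 809]
L3: h(826,809)=(826*31+809)%997=493 -> [493]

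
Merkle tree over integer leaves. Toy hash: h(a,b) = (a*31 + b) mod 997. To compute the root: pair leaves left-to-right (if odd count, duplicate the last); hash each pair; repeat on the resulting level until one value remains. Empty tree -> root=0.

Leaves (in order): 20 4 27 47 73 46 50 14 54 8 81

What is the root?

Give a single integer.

L0: [20, 4, 27, 47, 73, 46, 50, 14, 54, 8, 81]
L1: h(20,4)=(20*31+4)%997=624 h(27,47)=(27*31+47)%997=884 h(73,46)=(73*31+46)%997=315 h(50,14)=(50*31+14)%997=567 h(54,8)=(54*31+8)%997=685 h(81,81)=(81*31+81)%997=598 -> [624, 884, 315, 567, 685, 598]
L2: h(624,884)=(624*31+884)%997=288 h(315,567)=(315*31+567)%997=362 h(685,598)=(685*31+598)%997=896 -> [288, 362, 896]
L3: h(288,362)=(288*31+362)%997=317 h(896,896)=(896*31+896)%997=756 -> [317, 756]
L4: h(317,756)=(317*31+756)%997=613 -> [613]

Answer: 613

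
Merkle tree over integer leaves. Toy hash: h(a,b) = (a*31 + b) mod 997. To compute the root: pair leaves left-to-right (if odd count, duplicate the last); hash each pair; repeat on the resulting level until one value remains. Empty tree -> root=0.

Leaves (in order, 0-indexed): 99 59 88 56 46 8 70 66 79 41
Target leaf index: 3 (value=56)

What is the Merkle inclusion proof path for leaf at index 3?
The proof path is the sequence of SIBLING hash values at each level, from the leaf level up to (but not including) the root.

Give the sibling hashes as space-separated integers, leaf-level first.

Answer: 88 137 828 431

Derivation:
L0 (leaves): [99, 59, 88, 56, 46, 8, 70, 66, 79, 41], target index=3
L1: h(99,59)=(99*31+59)%997=137 [pair 0] h(88,56)=(88*31+56)%997=790 [pair 1] h(46,8)=(46*31+8)%997=437 [pair 2] h(70,66)=(70*31+66)%997=242 [pair 3] h(79,41)=(79*31+41)%997=496 [pair 4] -> [137, 790, 437, 242, 496]
  Sibling for proof at L0: 88
L2: h(137,790)=(137*31+790)%997=52 [pair 0] h(437,242)=(437*31+242)%997=828 [pair 1] h(496,496)=(496*31+496)%997=917 [pair 2] -> [52, 828, 917]
  Sibling for proof at L1: 137
L3: h(52,828)=(52*31+828)%997=446 [pair 0] h(917,917)=(917*31+917)%997=431 [pair 1] -> [446, 431]
  Sibling for proof at L2: 828
L4: h(446,431)=(446*31+431)%997=299 [pair 0] -> [299]
  Sibling for proof at L3: 431
Root: 299
Proof path (sibling hashes from leaf to root): [88, 137, 828, 431]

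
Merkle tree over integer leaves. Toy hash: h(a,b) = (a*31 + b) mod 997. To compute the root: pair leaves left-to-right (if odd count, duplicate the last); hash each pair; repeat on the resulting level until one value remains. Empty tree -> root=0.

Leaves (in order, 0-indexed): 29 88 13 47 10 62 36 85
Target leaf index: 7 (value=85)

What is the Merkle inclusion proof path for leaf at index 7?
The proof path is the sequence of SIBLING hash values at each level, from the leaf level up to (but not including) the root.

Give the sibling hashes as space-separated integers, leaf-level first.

Answer: 36 372 140

Derivation:
L0 (leaves): [29, 88, 13, 47, 10, 62, 36, 85], target index=7
L1: h(29,88)=(29*31+88)%997=987 [pair 0] h(13,47)=(13*31+47)%997=450 [pair 1] h(10,62)=(10*31+62)%997=372 [pair 2] h(36,85)=(36*31+85)%997=204 [pair 3] -> [987, 450, 372, 204]
  Sibling for proof at L0: 36
L2: h(987,450)=(987*31+450)%997=140 [pair 0] h(372,204)=(372*31+204)%997=769 [pair 1] -> [140, 769]
  Sibling for proof at L1: 372
L3: h(140,769)=(140*31+769)%997=124 [pair 0] -> [124]
  Sibling for proof at L2: 140
Root: 124
Proof path (sibling hashes from leaf to root): [36, 372, 140]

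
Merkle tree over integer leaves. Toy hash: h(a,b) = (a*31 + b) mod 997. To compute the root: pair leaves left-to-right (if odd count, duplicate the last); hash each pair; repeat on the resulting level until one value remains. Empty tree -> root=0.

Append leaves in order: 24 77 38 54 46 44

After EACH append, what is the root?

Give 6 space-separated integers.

After append 24 (leaves=[24]):
  L0: [24]
  root=24
After append 77 (leaves=[24, 77]):
  L0: [24, 77]
  L1: h(24,77)=(24*31+77)%997=821 -> [821]
  root=821
After append 38 (leaves=[24, 77, 38]):
  L0: [24, 77, 38]
  L1: h(24,77)=(24*31+77)%997=821 h(38,38)=(38*31+38)%997=219 -> [821, 219]
  L2: h(821,219)=(821*31+219)%997=745 -> [745]
  root=745
After append 54 (leaves=[24, 77, 38, 54]):
  L0: [24, 77, 38, 54]
  L1: h(24,77)=(24*31+77)%997=821 h(38,54)=(38*31+54)%997=235 -> [821, 235]
  L2: h(821,235)=(821*31+235)%997=761 -> [761]
  root=761
After append 46 (leaves=[24, 77, 38, 54, 46]):
  L0: [24, 77, 38, 54, 46]
  L1: h(24,77)=(24*31+77)%997=821 h(38,54)=(38*31+54)%997=235 h(46,46)=(46*31+46)%997=475 -> [821, 235, 475]
  L2: h(821,235)=(821*31+235)%997=761 h(475,475)=(475*31+475)%997=245 -> [761, 245]
  L3: h(761,245)=(761*31+245)%997=905 -> [905]
  root=905
After append 44 (leaves=[24, 77, 38, 54, 46, 44]):
  L0: [24, 77, 38, 54, 46, 44]
  L1: h(24,77)=(24*31+77)%997=821 h(38,54)=(38*31+54)%997=235 h(46,44)=(46*31+44)%997=473 -> [821, 235, 473]
  L2: h(821,235)=(821*31+235)%997=761 h(473,473)=(473*31+473)%997=181 -> [761, 181]
  L3: h(761,181)=(761*31+181)%997=841 -> [841]
  root=841

Answer: 24 821 745 761 905 841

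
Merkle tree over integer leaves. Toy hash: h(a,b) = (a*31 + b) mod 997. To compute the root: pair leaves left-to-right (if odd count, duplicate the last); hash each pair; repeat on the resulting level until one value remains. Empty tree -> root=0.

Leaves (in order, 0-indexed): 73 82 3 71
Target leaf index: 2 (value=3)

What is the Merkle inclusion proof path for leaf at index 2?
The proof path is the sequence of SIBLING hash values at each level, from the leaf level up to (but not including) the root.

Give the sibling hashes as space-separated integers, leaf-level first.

L0 (leaves): [73, 82, 3, 71], target index=2
L1: h(73,82)=(73*31+82)%997=351 [pair 0] h(3,71)=(3*31+71)%997=164 [pair 1] -> [351, 164]
  Sibling for proof at L0: 71
L2: h(351,164)=(351*31+164)%997=78 [pair 0] -> [78]
  Sibling for proof at L1: 351
Root: 78
Proof path (sibling hashes from leaf to root): [71, 351]

Answer: 71 351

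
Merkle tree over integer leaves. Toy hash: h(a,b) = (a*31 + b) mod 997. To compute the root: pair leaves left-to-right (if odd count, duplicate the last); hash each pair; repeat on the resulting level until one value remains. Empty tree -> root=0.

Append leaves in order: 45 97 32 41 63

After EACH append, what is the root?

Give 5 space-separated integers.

Answer: 45 495 417 426 949

Derivation:
After append 45 (leaves=[45]):
  L0: [45]
  root=45
After append 97 (leaves=[45, 97]):
  L0: [45, 97]
  L1: h(45,97)=(45*31+97)%997=495 -> [495]
  root=495
After append 32 (leaves=[45, 97, 32]):
  L0: [45, 97, 32]
  L1: h(45,97)=(45*31+97)%997=495 h(32,32)=(32*31+32)%997=27 -> [495, 27]
  L2: h(495,27)=(495*31+27)%997=417 -> [417]
  root=417
After append 41 (leaves=[45, 97, 32, 41]):
  L0: [45, 97, 32, 41]
  L1: h(45,97)=(45*31+97)%997=495 h(32,41)=(32*31+41)%997=36 -> [495, 36]
  L2: h(495,36)=(495*31+36)%997=426 -> [426]
  root=426
After append 63 (leaves=[45, 97, 32, 41, 63]):
  L0: [45, 97, 32, 41, 63]
  L1: h(45,97)=(45*31+97)%997=495 h(32,41)=(32*31+41)%997=36 h(63,63)=(63*31+63)%997=22 -> [495, 36, 22]
  L2: h(495,36)=(495*31+36)%997=426 h(22,22)=(22*31+22)%997=704 -> [426, 704]
  L3: h(426,704)=(426*31+704)%997=949 -> [949]
  root=949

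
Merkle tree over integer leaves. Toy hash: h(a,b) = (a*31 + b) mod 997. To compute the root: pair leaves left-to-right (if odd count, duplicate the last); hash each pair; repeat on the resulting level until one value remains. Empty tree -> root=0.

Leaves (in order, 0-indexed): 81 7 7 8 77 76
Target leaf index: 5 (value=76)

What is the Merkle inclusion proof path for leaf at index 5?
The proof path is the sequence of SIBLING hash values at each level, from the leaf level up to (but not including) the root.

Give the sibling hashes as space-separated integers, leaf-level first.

L0 (leaves): [81, 7, 7, 8, 77, 76], target index=5
L1: h(81,7)=(81*31+7)%997=524 [pair 0] h(7,8)=(7*31+8)%997=225 [pair 1] h(77,76)=(77*31+76)%997=469 [pair 2] -> [524, 225, 469]
  Sibling for proof at L0: 77
L2: h(524,225)=(524*31+225)%997=517 [pair 0] h(469,469)=(469*31+469)%997=53 [pair 1] -> [517, 53]
  Sibling for proof at L1: 469
L3: h(517,53)=(517*31+53)%997=128 [pair 0] -> [128]
  Sibling for proof at L2: 517
Root: 128
Proof path (sibling hashes from leaf to root): [77, 469, 517]

Answer: 77 469 517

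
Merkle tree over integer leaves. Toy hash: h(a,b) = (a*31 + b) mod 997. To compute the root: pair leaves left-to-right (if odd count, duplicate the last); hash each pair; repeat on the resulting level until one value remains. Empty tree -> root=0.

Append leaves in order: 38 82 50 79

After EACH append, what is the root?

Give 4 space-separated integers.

After append 38 (leaves=[38]):
  L0: [38]
  root=38
After append 82 (leaves=[38, 82]):
  L0: [38, 82]
  L1: h(38,82)=(38*31+82)%997=263 -> [263]
  root=263
After append 50 (leaves=[38, 82, 50]):
  L0: [38, 82, 50]
  L1: h(38,82)=(38*31+82)%997=263 h(50,50)=(50*31+50)%997=603 -> [263, 603]
  L2: h(263,603)=(263*31+603)%997=780 -> [780]
  root=780
After append 79 (leaves=[38, 82, 50, 79]):
  L0: [38, 82, 50, 79]
  L1: h(38,82)=(38*31+82)%997=263 h(50,79)=(50*31+79)%997=632 -> [263, 632]
  L2: h(263,632)=(263*31+632)%997=809 -> [809]
  root=809

Answer: 38 263 780 809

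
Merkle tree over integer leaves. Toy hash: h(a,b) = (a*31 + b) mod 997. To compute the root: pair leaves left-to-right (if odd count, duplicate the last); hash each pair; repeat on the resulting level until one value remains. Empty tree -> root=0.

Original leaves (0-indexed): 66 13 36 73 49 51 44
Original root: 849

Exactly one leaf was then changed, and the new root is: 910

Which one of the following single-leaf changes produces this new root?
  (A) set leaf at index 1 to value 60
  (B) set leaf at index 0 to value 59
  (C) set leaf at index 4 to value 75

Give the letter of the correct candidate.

Original leaves: [66, 13, 36, 73, 49, 51, 44]
Target new root: 910
Try each candidate change and compute the resulting root:
Candidate A: set leaf[1] = 60 -> leaves = [66, 60, 36, 73, 49, 51, 44]
  L0: [66, 60, 36, 73, 49, 51, 44]
  L1: h(66,60)=(66*31+60)%997=112 h(36,73)=(36*31+73)%997=192 h(49,51)=(49*31+51)%997=573 h(44,44)=(44*31+44)%997=411 -> [112, 192, 573, 411]
  L2: h(112,192)=(112*31+192)%997=673 h(573,411)=(573*31+411)%997=228 -> [673, 228]
  L3: h(673,228)=(673*31+228)%997=154 -> [154]
  root = 154 != target 910
Candidate B: set leaf[0] = 59 -> leaves = [59, 13, 36, 73, 49, 51, 44]
  L0: [59, 13, 36, 73, 49, 51, 44]
  L1: h(59,13)=(59*31+13)%997=845 h(36,73)=(36*31+73)%997=192 h(49,51)=(49*31+51)%997=573 h(44,44)=(44*31+44)%997=411 -> [845, 192, 573, 411]
  L2: h(845,192)=(845*31+192)%997=465 h(573,411)=(573*31+411)%997=228 -> [465, 228]
  L3: h(465,228)=(465*31+228)%997=685 -> [685]
  root = 685 != target 910
Candidate C: set leaf[4] = 75 -> leaves = [66, 13, 36, 73, 75, 51, 44]
  L0: [66, 13, 36, 73, 75, 51, 44]
  L1: h(66,13)=(66*31+13)%997=65 h(36,73)=(36*31+73)%997=192 h(75,51)=(75*31+51)%997=382 h(44,44)=(44*31+44)%997=411 -> [65, 192, 382, 411]
  L2: h(65,192)=(65*31+192)%997=213 h(382,411)=(382*31+411)%997=289 -> [213, 289]
  L3: h(213,289)=(213*31+289)%997=910 -> [910]
  root = 910 == target 910  ** MATCH **
Candidate C produces the target root.

Answer: C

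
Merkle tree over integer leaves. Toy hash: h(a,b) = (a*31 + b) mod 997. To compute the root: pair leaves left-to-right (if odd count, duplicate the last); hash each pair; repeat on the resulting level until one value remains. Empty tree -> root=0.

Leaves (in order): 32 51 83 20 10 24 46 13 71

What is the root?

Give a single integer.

L0: [32, 51, 83, 20, 10, 24, 46, 13, 71]
L1: h(32,51)=(32*31+51)%997=46 h(83,20)=(83*31+20)%997=599 h(10,24)=(10*31+24)%997=334 h(46,13)=(46*31+13)%997=442 h(71,71)=(71*31+71)%997=278 -> [46, 599, 334, 442, 278]
L2: h(46,599)=(46*31+599)%997=31 h(334,442)=(334*31+442)%997=826 h(278,278)=(278*31+278)%997=920 -> [31, 826, 920]
L3: h(31,826)=(31*31+826)%997=790 h(920,920)=(920*31+920)%997=527 -> [790, 527]
L4: h(790,527)=(790*31+527)%997=92 -> [92]

Answer: 92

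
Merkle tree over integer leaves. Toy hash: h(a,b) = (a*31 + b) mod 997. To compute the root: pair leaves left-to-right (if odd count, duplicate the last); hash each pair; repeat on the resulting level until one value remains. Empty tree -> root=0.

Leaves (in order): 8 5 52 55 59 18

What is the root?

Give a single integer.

Answer: 976

Derivation:
L0: [8, 5, 52, 55, 59, 18]
L1: h(8,5)=(8*31+5)%997=253 h(52,55)=(52*31+55)%997=670 h(59,18)=(59*31+18)%997=850 -> [253, 670, 850]
L2: h(253,670)=(253*31+670)%997=537 h(850,850)=(850*31+850)%997=281 -> [537, 281]
L3: h(537,281)=(537*31+281)%997=976 -> [976]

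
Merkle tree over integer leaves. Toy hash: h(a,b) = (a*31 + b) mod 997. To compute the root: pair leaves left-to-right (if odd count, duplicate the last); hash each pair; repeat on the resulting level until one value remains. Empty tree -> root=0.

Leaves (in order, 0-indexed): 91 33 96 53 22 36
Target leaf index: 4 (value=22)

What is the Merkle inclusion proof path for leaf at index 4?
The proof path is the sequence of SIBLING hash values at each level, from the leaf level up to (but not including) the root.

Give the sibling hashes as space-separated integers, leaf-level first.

L0 (leaves): [91, 33, 96, 53, 22, 36], target index=4
L1: h(91,33)=(91*31+33)%997=860 [pair 0] h(96,53)=(96*31+53)%997=38 [pair 1] h(22,36)=(22*31+36)%997=718 [pair 2] -> [860, 38, 718]
  Sibling for proof at L0: 36
L2: h(860,38)=(860*31+38)%997=776 [pair 0] h(718,718)=(718*31+718)%997=45 [pair 1] -> [776, 45]
  Sibling for proof at L1: 718
L3: h(776,45)=(776*31+45)%997=173 [pair 0] -> [173]
  Sibling for proof at L2: 776
Root: 173
Proof path (sibling hashes from leaf to root): [36, 718, 776]

Answer: 36 718 776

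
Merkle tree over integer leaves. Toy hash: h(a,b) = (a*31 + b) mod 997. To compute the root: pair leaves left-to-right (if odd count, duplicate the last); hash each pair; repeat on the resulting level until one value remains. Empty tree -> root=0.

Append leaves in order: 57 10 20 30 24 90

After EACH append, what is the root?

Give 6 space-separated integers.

After append 57 (leaves=[57]):
  L0: [57]
  root=57
After append 10 (leaves=[57, 10]):
  L0: [57, 10]
  L1: h(57,10)=(57*31+10)%997=780 -> [780]
  root=780
After append 20 (leaves=[57, 10, 20]):
  L0: [57, 10, 20]
  L1: h(57,10)=(57*31+10)%997=780 h(20,20)=(20*31+20)%997=640 -> [780, 640]
  L2: h(780,640)=(780*31+640)%997=892 -> [892]
  root=892
After append 30 (leaves=[57, 10, 20, 30]):
  L0: [57, 10, 20, 30]
  L1: h(57,10)=(57*31+10)%997=780 h(20,30)=(20*31+30)%997=650 -> [780, 650]
  L2: h(780,650)=(780*31+650)%997=902 -> [902]
  root=902
After append 24 (leaves=[57, 10, 20, 30, 24]):
  L0: [57, 10, 20, 30, 24]
  L1: h(57,10)=(57*31+10)%997=780 h(20,30)=(20*31+30)%997=650 h(24,24)=(24*31+24)%997=768 -> [780, 650, 768]
  L2: h(780,650)=(780*31+650)%997=902 h(768,768)=(768*31+768)%997=648 -> [902, 648]
  L3: h(902,648)=(902*31+648)%997=694 -> [694]
  root=694
After append 90 (leaves=[57, 10, 20, 30, 24, 90]):
  L0: [57, 10, 20, 30, 24, 90]
  L1: h(57,10)=(57*31+10)%997=780 h(20,30)=(20*31+30)%997=650 h(24,90)=(24*31+90)%997=834 -> [780, 650, 834]
  L2: h(780,650)=(780*31+650)%997=902 h(834,834)=(834*31+834)%997=766 -> [902, 766]
  L3: h(902,766)=(902*31+766)%997=812 -> [812]
  root=812

Answer: 57 780 892 902 694 812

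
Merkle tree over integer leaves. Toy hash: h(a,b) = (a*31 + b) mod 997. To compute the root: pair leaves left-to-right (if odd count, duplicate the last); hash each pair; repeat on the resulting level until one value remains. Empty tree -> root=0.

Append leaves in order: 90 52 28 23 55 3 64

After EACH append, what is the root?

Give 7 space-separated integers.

Answer: 90 848 265 260 572 902 245

Derivation:
After append 90 (leaves=[90]):
  L0: [90]
  root=90
After append 52 (leaves=[90, 52]):
  L0: [90, 52]
  L1: h(90,52)=(90*31+52)%997=848 -> [848]
  root=848
After append 28 (leaves=[90, 52, 28]):
  L0: [90, 52, 28]
  L1: h(90,52)=(90*31+52)%997=848 h(28,28)=(28*31+28)%997=896 -> [848, 896]
  L2: h(848,896)=(848*31+896)%997=265 -> [265]
  root=265
After append 23 (leaves=[90, 52, 28, 23]):
  L0: [90, 52, 28, 23]
  L1: h(90,52)=(90*31+52)%997=848 h(28,23)=(28*31+23)%997=891 -> [848, 891]
  L2: h(848,891)=(848*31+891)%997=260 -> [260]
  root=260
After append 55 (leaves=[90, 52, 28, 23, 55]):
  L0: [90, 52, 28, 23, 55]
  L1: h(90,52)=(90*31+52)%997=848 h(28,23)=(28*31+23)%997=891 h(55,55)=(55*31+55)%997=763 -> [848, 891, 763]
  L2: h(848,891)=(848*31+891)%997=260 h(763,763)=(763*31+763)%997=488 -> [260, 488]
  L3: h(260,488)=(260*31+488)%997=572 -> [572]
  root=572
After append 3 (leaves=[90, 52, 28, 23, 55, 3]):
  L0: [90, 52, 28, 23, 55, 3]
  L1: h(90,52)=(90*31+52)%997=848 h(28,23)=(28*31+23)%997=891 h(55,3)=(55*31+3)%997=711 -> [848, 891, 711]
  L2: h(848,891)=(848*31+891)%997=260 h(711,711)=(711*31+711)%997=818 -> [260, 818]
  L3: h(260,818)=(260*31+818)%997=902 -> [902]
  root=902
After append 64 (leaves=[90, 52, 28, 23, 55, 3, 64]):
  L0: [90, 52, 28, 23, 55, 3, 64]
  L1: h(90,52)=(90*31+52)%997=848 h(28,23)=(28*31+23)%997=891 h(55,3)=(55*31+3)%997=711 h(64,64)=(64*31+64)%997=54 -> [848, 891, 711, 54]
  L2: h(848,891)=(848*31+891)%997=260 h(711,54)=(711*31+54)%997=161 -> [260, 161]
  L3: h(260,161)=(260*31+161)%997=245 -> [245]
  root=245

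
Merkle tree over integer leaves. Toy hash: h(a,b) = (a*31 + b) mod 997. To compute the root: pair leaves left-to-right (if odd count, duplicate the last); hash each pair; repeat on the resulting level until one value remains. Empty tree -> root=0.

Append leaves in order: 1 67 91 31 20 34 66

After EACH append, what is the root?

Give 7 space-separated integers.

Answer: 1 98 965 905 679 130 591

Derivation:
After append 1 (leaves=[1]):
  L0: [1]
  root=1
After append 67 (leaves=[1, 67]):
  L0: [1, 67]
  L1: h(1,67)=(1*31+67)%997=98 -> [98]
  root=98
After append 91 (leaves=[1, 67, 91]):
  L0: [1, 67, 91]
  L1: h(1,67)=(1*31+67)%997=98 h(91,91)=(91*31+91)%997=918 -> [98, 918]
  L2: h(98,918)=(98*31+918)%997=965 -> [965]
  root=965
After append 31 (leaves=[1, 67, 91, 31]):
  L0: [1, 67, 91, 31]
  L1: h(1,67)=(1*31+67)%997=98 h(91,31)=(91*31+31)%997=858 -> [98, 858]
  L2: h(98,858)=(98*31+858)%997=905 -> [905]
  root=905
After append 20 (leaves=[1, 67, 91, 31, 20]):
  L0: [1, 67, 91, 31, 20]
  L1: h(1,67)=(1*31+67)%997=98 h(91,31)=(91*31+31)%997=858 h(20,20)=(20*31+20)%997=640 -> [98, 858, 640]
  L2: h(98,858)=(98*31+858)%997=905 h(640,640)=(640*31+640)%997=540 -> [905, 540]
  L3: h(905,540)=(905*31+540)%997=679 -> [679]
  root=679
After append 34 (leaves=[1, 67, 91, 31, 20, 34]):
  L0: [1, 67, 91, 31, 20, 34]
  L1: h(1,67)=(1*31+67)%997=98 h(91,31)=(91*31+31)%997=858 h(20,34)=(20*31+34)%997=654 -> [98, 858, 654]
  L2: h(98,858)=(98*31+858)%997=905 h(654,654)=(654*31+654)%997=988 -> [905, 988]
  L3: h(905,988)=(905*31+988)%997=130 -> [130]
  root=130
After append 66 (leaves=[1, 67, 91, 31, 20, 34, 66]):
  L0: [1, 67, 91, 31, 20, 34, 66]
  L1: h(1,67)=(1*31+67)%997=98 h(91,31)=(91*31+31)%997=858 h(20,34)=(20*31+34)%997=654 h(66,66)=(66*31+66)%997=118 -> [98, 858, 654, 118]
  L2: h(98,858)=(98*31+858)%997=905 h(654,118)=(654*31+118)%997=452 -> [905, 452]
  L3: h(905,452)=(905*31+452)%997=591 -> [591]
  root=591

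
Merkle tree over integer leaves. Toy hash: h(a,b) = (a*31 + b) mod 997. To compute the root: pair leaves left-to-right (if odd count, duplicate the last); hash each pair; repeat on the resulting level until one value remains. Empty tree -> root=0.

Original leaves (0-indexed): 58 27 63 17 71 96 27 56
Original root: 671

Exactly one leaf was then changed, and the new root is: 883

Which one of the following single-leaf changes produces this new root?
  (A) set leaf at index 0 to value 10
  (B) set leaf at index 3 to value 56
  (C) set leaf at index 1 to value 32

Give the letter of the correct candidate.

Answer: B

Derivation:
Original leaves: [58, 27, 63, 17, 71, 96, 27, 56]
Target new root: 883
Try each candidate change and compute the resulting root:
Candidate A: set leaf[0] = 10 -> leaves = [10, 27, 63, 17, 71, 96, 27, 56]
  L0: [10, 27, 63, 17, 71, 96, 27, 56]
  L1: h(10,27)=(10*31+27)%997=337 h(63,17)=(63*31+17)%997=973 h(71,96)=(71*31+96)%997=303 h(27,56)=(27*31+56)%997=893 -> [337, 973, 303, 893]
  L2: h(337,973)=(337*31+973)%997=453 h(303,893)=(303*31+893)%997=316 -> [453, 316]
  L3: h(453,316)=(453*31+316)%997=401 -> [401]
  root = 401 != target 883
Candidate B: set leaf[3] = 56 -> leaves = [58, 27, 63, 56, 71, 96, 27, 56]
  L0: [58, 27, 63, 56, 71, 96, 27, 56]
  L1: h(58,27)=(58*31+27)%997=828 h(63,56)=(63*31+56)%997=15 h(71,96)=(71*31+96)%997=303 h(27,56)=(27*31+56)%997=893 -> [828, 15, 303, 893]
  L2: h(828,15)=(828*31+15)%997=758 h(303,893)=(303*31+893)%997=316 -> [758, 316]
  L3: h(758,316)=(758*31+316)%997=883 -> [883]
  root = 883 == target 883  ** MATCH **
Candidate C: set leaf[1] = 32 -> leaves = [58, 32, 63, 17, 71, 96, 27, 56]
  L0: [58, 32, 63, 17, 71, 96, 27, 56]
  L1: h(58,32)=(58*31+32)%997=833 h(63,17)=(63*31+17)%997=973 h(71,96)=(71*31+96)%997=303 h(27,56)=(27*31+56)%997=893 -> [833, 973, 303, 893]
  L2: h(833,973)=(833*31+973)%997=874 h(303,893)=(303*31+893)%997=316 -> [874, 316]
  L3: h(874,316)=(874*31+316)%997=491 -> [491]
  root = 491 != target 883
Candidate B produces the target root.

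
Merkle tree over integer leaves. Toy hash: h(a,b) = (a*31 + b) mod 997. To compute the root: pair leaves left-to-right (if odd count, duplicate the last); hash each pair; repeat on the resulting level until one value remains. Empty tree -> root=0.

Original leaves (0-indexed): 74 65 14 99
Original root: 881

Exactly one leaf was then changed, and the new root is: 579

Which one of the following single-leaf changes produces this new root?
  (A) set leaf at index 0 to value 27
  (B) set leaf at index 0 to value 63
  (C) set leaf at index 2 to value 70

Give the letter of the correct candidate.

Answer: A

Derivation:
Original leaves: [74, 65, 14, 99]
Target new root: 579
Try each candidate change and compute the resulting root:
Candidate A: set leaf[0] = 27 -> leaves = [27, 65, 14, 99]
  L0: [27, 65, 14, 99]
  L1: h(27,65)=(27*31+65)%997=902 h(14,99)=(14*31+99)%997=533 -> [902, 533]
  L2: h(902,533)=(902*31+533)%997=579 -> [579]
  root = 579 == target 579  ** MATCH **
Candidate B: set leaf[0] = 63 -> leaves = [63, 65, 14, 99]
  L0: [63, 65, 14, 99]
  L1: h(63,65)=(63*31+65)%997=24 h(14,99)=(14*31+99)%997=533 -> [24, 533]
  L2: h(24,533)=(24*31+533)%997=280 -> [280]
  root = 280 != target 579
Candidate C: set leaf[2] = 70 -> leaves = [74, 65, 70, 99]
  L0: [74, 65, 70, 99]
  L1: h(74,65)=(74*31+65)%997=365 h(70,99)=(70*31+99)%997=275 -> [365, 275]
  L2: h(365,275)=(365*31+275)%997=623 -> [623]
  root = 623 != target 579
Candidate A produces the target root.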